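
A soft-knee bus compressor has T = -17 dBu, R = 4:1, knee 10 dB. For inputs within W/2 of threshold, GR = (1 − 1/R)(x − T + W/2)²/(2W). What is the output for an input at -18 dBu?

-18.6 dBu

x − T + W/2 = -18 − (-17) + 5 = 4.
GR = (1 − 1/4) × 4² / 20 = 0.75 × 16 / 20 = 0.6 dB.
Output = -18 − 0.6 = -18.6 dBu.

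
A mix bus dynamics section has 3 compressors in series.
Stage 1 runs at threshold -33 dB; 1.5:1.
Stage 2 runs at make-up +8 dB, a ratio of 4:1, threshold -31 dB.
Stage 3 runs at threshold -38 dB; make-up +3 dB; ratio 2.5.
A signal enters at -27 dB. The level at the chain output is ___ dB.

Stage 1: 6 dB above -33 dB, reduced 1.5:1 to 4 dB above → -29 dB.
Stage 2: 2 dB above -31 dB, reduced 4:1 to 0.5 dB above → -30.5 dB; +8 dB make-up → -22.5 dB.
Stage 3: -22.5 dB is 15.5 dB over -38 dB; at 2.5:1 that becomes 6.2 dB over, giving -31.8 dB; +3 dB make-up → -28.8 dB.

-28.8 dB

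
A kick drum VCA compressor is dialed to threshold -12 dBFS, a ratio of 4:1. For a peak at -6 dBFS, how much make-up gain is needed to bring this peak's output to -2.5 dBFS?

The peak compresses to -12 + 6/4 = -10.5 dBFS.
To reach -2.5 dBFS requires -2.5 − (-10.5) = 8 dB of make-up.

8 dB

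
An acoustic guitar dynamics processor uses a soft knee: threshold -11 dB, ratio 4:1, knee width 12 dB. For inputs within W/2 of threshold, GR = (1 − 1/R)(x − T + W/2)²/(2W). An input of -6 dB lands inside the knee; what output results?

x − T + W/2 = -6 − (-11) + 6 = 11.
GR = (1 − 1/4) × 11² / 24 = 0.75 × 121 / 24 = 3.78125 dB.
Output = -6 − 3.78125 = -9.78125 dB.

-9.78125 dB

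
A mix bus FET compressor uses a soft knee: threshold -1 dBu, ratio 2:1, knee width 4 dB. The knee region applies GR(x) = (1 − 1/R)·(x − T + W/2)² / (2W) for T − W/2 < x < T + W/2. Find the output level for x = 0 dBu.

x − T + W/2 = 0 − (-1) + 2 = 3.
GR = (1 − 1/2) × 3² / 8 = 0.5 × 9 / 8 = 0.5625 dB.
Output = 0 − 0.5625 = -0.5625 dBu.

-0.5625 dBu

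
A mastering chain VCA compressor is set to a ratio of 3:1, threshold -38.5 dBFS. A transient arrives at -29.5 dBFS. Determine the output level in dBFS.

-35.5 dBFS

-29.5 dBFS sits 9 dB over threshold.
At 3:1 the overshoot is divided by 3, leaving 3 dB above threshold.
Output = -38.5 + 3 = -35.5 dBFS.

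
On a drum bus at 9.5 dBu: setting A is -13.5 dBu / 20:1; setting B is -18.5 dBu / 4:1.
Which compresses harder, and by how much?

A: overshoot 23 dB → output overshoot 1.15 dB → GR 21.85 dB.
B: overshoot 28 dB → output overshoot 7 dB → GR 21 dB.
A applies 0.85 dB more gain reduction.

A, by 0.85 dB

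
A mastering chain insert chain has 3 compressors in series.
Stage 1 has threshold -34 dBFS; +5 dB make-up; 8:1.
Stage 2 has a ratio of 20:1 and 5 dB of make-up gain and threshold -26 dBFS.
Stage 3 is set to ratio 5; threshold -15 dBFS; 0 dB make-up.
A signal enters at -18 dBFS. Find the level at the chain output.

Stage 1: 16 dB above -34 dBFS, reduced 8:1 to 2 dB above → -32 dBFS; +5 dB make-up → -27 dBFS.
Stage 2: -27 dBFS is at or below the -26 dBFS threshold — no compression; make-up brings it to -22 dBFS.
Stage 3: -22 dBFS is at or below the -15 dBFS threshold — no compression; output -22 dBFS.

-22 dBFS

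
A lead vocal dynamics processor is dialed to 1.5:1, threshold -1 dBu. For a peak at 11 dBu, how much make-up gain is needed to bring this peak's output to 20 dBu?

The peak compresses to -1 + 12/1.5 = 7 dBu.
To reach 20 dBu requires 20 − 7 = 13 dB of make-up.

13 dB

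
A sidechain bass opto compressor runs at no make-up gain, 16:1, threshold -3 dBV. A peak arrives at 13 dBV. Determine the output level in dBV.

-2 dBV

The input is 16 dB above the -3 dBV threshold.
16:1 compression reduces that to 16/16 = 1 dB over.
So the level is -3 + 1 = -2 dBV.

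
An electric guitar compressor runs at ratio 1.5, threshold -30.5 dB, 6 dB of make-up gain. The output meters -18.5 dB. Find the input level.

Before make-up, the level was -18.5 − 6 = -24.5 dB.
The compressed level sits -24.5 − (-30.5) = 6 dB over threshold.
Undo the ratio: input overshoot = 6 × 1.5 = 9 dB, giving input = -21.5 dB.

-21.5 dB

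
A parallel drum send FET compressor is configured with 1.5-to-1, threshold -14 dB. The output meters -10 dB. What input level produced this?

That's 4 dB above the -14 dB threshold.
Undo the ratio: input overshoot = 4 × 1.5 = 6 dB, giving input = -8 dB.

-8 dB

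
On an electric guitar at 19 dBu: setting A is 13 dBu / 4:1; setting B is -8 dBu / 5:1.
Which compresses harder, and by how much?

B, by 17.1 dB

A: 6 dB over, compressed to 1.5 dB over, so 4.5 dB of GR.
B: 27 dB over, compressed to 5.4 dB over, so 21.6 dB of GR.
Difference: 17.1 dB in favour of B.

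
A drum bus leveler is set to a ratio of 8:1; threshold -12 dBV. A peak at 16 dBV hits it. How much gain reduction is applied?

24.5 dB

16 dBV exceeds the threshold by 28 dB.
After 8:1 compression the overshoot becomes 28/8 = 3.5 dB.
GR = overshoot in − overshoot out = 28 − 3.5 = 24.5 dB.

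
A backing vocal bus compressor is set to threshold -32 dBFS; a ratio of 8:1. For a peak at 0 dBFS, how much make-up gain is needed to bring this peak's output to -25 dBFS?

The peak compresses to -32 + 32/8 = -28 dBFS.
To reach -25 dBFS requires -25 − (-28) = 3 dB of make-up.

3 dB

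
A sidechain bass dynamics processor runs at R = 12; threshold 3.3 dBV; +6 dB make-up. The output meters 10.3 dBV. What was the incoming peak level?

15.3 dBV

Stripping the +6 dB make-up gives 4.3 dBV at the gain stage.
Post-compression overshoot = 4.3 − 3.3 = 1 dB.
Before 12:1 compression the overshoot was 1 × 12 = 12 dB, so input = 3.3 + 12 = 15.3 dBV.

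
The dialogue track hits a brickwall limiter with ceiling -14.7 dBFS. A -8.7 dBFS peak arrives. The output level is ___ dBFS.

-14.7 dBFS

At ∞:1, everything above -14.7 dBFS is held at the ceiling.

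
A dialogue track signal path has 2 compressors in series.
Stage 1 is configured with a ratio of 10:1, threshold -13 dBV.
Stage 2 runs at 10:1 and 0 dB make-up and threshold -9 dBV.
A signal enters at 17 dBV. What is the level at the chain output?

-10 dBV

Stage 1: 30 dB above -13 dBV, reduced 10:1 to 3 dB above → -10 dBV.
Stage 2: -10 dBV ≤ -9 dBV, so stage 2 doesn't engage; output -10 dBV.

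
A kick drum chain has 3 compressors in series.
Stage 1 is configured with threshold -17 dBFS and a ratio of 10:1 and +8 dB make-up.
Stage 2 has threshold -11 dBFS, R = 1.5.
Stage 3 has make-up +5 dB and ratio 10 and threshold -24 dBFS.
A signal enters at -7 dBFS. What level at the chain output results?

-17.5 dBFS

Stage 1: 10 dB above -17 dBFS, reduced 10:1 to 1 dB above → -16 dBFS; +8 dB make-up → -8 dBFS.
Stage 2: -8 dBFS is 3 dB over -11 dBFS; at 1.5:1 that becomes 2 dB over, giving -9 dBFS.
Stage 3: -9 dBFS is 15 dB over -24 dBFS; at 10:1 that becomes 1.5 dB over, giving -22.5 dBFS; +5 dB make-up → -17.5 dBFS.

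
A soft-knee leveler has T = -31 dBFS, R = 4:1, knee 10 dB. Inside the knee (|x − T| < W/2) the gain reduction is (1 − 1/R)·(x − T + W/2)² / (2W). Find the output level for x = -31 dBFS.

x − T + W/2 = -31 − (-31) + 5 = 5.
GR = (1 − 1/4) × 5² / 20 = 0.75 × 25 / 20 = 0.9375 dB.
Output = -31 − 0.9375 = -31.9375 dBFS.

-31.9375 dBFS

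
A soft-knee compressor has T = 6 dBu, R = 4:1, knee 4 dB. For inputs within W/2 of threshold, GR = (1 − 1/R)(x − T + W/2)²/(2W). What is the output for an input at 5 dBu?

x − T + W/2 = 5 − 6 + 2 = 1.
GR = (1 − 1/4) × 1² / 8 = 0.75 × 1 / 8 = 0.09375 dB.
Output = 5 − 0.09375 = 4.90625 dBu.

4.90625 dBu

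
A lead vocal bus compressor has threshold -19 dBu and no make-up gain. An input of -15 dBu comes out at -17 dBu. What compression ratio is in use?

Input overshoot = -15 − (-19) = 4 dB; output overshoot = -17 − (-19) = 2 dB.
Ratio = 4 / 2 = 2.

2:1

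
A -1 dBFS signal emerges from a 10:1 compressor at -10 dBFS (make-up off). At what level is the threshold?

-11 dBFS

Let T be the threshold. Output overshoot = (input overshoot)/R, so -10 − T = (-1 − T)/10.
10·(-10 − T) = -1 − T → 9·T = -100 − (-1) = -99.
T = -99/9 = -11 dBFS.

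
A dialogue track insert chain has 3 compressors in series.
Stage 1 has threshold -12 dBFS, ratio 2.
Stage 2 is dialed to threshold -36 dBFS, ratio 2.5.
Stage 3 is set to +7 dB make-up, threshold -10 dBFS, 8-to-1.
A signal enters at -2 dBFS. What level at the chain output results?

Stage 1: 10 dB above -12 dBFS, reduced 2:1 to 5 dB above → -7 dBFS.
Stage 2: overshoot 29 dB → 29/2.5 = 11.6 dB → -24.4 dBFS.
Stage 3: -24.4 dBFS is at or below the -10 dBFS threshold — no compression; make-up brings it to -17.4 dBFS.

-17.4 dBFS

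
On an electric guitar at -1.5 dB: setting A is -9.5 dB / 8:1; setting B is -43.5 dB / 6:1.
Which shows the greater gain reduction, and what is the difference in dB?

A: 8 dB over, compressed to 1 dB over, so 7 dB of GR.
B: 42 dB over, compressed to 7 dB over, so 35 dB of GR.
B applies 28 dB more gain reduction.

B, by 28 dB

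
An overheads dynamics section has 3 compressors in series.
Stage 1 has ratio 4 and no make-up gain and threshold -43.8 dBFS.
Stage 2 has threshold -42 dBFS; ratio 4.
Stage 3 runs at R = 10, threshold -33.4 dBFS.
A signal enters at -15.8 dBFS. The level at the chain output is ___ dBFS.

-40.7 dBFS

Stage 1: -15.8 dBFS is 28 dB over -43.8 dBFS; at 4:1 that becomes 7 dB over, giving -36.8 dBFS.
Stage 2: overshoot 5.2 dB → 5.2/4 = 1.3 dB → -40.7 dBFS.
Stage 3: below threshold (-40.7 ≤ -33.4); passes unchanged; output -40.7 dBFS.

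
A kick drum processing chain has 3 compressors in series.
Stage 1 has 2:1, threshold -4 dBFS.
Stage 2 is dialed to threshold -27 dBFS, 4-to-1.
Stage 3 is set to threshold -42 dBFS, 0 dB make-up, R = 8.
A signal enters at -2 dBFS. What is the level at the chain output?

-39.375 dBFS

Stage 1: -2 dBFS is 2 dB over -4 dBFS; at 2:1 that becomes 1 dB over, giving -3 dBFS.
Stage 2: 24 dB above -27 dBFS, reduced 4:1 to 6 dB above → -21 dBFS.
Stage 3: -21 dBFS is 21 dB over -42 dBFS; at 8:1 that becomes 2.625 dB over, giving -39.375 dBFS.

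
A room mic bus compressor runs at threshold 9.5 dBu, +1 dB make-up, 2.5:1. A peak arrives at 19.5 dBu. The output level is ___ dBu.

19.5 dBu sits 10 dB over threshold.
2.5:1 compression reduces that to 10/2.5 = 4 dB over.
So the level is 9.5 + 4 = 13.5 dBu; make-up adds 1 dB, giving 14.5 dBu.

14.5 dBu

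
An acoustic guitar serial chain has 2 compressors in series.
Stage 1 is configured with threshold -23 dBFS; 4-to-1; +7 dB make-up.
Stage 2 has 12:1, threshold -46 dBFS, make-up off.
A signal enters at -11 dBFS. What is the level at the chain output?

Stage 1: overshoot 12 dB → 12/4 = 3 dB → -20 dBFS; +7 dB make-up → -13 dBFS.
Stage 2: -13 dBFS is 33 dB over -46 dBFS; at 12:1 that becomes 2.75 dB over, giving -43.25 dBFS.

-43.25 dBFS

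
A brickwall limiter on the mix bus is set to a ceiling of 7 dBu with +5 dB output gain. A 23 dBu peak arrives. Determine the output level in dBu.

The limiter clamps the peak to its 7 dBu ceiling.
Output gain then adds 5 dB: 7 + 5 = 12 dBu.

12 dBu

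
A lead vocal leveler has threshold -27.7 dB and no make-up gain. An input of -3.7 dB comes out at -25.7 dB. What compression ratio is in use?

12:1

Input overshoot = -3.7 − (-27.7) = 24 dB; output overshoot = -25.7 − (-27.7) = 2 dB.
Ratio = 24 / 2 = 12.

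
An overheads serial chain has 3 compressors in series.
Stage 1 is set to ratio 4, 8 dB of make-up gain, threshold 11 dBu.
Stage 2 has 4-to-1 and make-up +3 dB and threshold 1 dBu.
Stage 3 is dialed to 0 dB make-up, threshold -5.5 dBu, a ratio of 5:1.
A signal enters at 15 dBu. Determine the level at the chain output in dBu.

Stage 1: 4 dB above 11 dBu, reduced 4:1 to 1 dB above → 12 dBu; +8 dB make-up → 20 dBu.
Stage 2: overshoot 19 dB → 19/4 = 4.75 dB → 5.75 dBu; +3 dB make-up → 8.75 dBu.
Stage 3: overshoot 14.25 dB → 14.25/5 = 2.85 dB → -2.65 dBu.

-2.65 dBu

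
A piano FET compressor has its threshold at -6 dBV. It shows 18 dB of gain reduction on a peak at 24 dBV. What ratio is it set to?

2.5:1

Input overshoot = 24 − (-6) = 30 dB.
Output overshoot = 30 − 18 = 12 dB.
Ratio = input overshoot / output overshoot = 30 / 12 = 2.5.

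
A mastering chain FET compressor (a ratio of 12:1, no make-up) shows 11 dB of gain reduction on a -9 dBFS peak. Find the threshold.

Let T be the threshold. Output overshoot = (input overshoot)/R, so -20 − T = (-9 − T)/12.
12·(-20 − T) = -9 − T → 11·T = -240 − (-9) = -231.
T = -231/11 = -21 dBFS.

-21 dBFS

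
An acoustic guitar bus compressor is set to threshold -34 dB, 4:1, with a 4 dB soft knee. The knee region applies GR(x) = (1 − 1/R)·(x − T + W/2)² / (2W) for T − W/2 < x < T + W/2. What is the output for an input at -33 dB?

x − T + W/2 = -33 − (-34) + 2 = 3.
GR = (1 − 1/4) × 3² / 8 = 0.75 × 9 / 8 = 0.84375 dB.
Output = -33 − 0.84375 = -33.84375 dB.

-33.84375 dB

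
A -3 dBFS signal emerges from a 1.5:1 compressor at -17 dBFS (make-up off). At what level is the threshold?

-45 dBFS

Let T be the threshold. Output overshoot = (input overshoot)/R, so -17 − T = (-3 − T)/1.5.
1.5·(-17 − T) = -3 − T → 0.5·T = -25.5 − (-3) = -22.5.
T = -22.5/0.5 = -45 dBFS.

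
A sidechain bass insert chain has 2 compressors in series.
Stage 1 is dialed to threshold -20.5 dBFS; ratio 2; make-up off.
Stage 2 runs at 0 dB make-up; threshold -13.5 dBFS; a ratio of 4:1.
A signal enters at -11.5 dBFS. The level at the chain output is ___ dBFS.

Stage 1: 9 dB above -20.5 dBFS, reduced 2:1 to 4.5 dB above → -16 dBFS.
Stage 2: below threshold (-16 ≤ -13.5); passes unchanged; output -16 dBFS.

-16 dBFS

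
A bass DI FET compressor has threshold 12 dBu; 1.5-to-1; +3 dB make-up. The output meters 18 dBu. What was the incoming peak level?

Before make-up, the level was 18 − 3 = 15 dBu.
Post-compression overshoot = 15 − 12 = 3 dB.
Input overshoot = R × output overshoot = 4.5 dB → input = 12 + 4.5 = 16.5 dBu.

16.5 dBu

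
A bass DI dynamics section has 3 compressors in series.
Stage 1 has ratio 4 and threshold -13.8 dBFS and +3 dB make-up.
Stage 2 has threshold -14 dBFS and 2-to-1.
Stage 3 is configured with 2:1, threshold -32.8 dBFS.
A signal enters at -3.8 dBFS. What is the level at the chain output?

-21.975 dBFS

Stage 1: -3.8 dBFS is 10 dB over -13.8 dBFS; at 4:1 that becomes 2.5 dB over, giving -11.3 dBFS; +3 dB make-up → -8.3 dBFS.
Stage 2: 5.7 dB above -14 dBFS, reduced 2:1 to 2.85 dB above → -11.15 dBFS.
Stage 3: overshoot 21.65 dB → 21.65/2 = 10.825 dB → -21.975 dBFS.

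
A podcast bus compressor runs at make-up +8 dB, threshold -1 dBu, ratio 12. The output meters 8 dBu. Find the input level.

11 dBu

Stripping the +8 dB make-up gives 0 dBu at the gain stage.
That's 1 dB above the -1 dBu threshold.
Input overshoot = R × output overshoot = 12 dB → input = -1 + 12 = 11 dBu.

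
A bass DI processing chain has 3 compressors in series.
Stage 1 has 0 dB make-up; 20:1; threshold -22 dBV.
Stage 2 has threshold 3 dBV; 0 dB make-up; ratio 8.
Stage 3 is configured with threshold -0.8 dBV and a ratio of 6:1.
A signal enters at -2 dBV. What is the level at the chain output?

Stage 1: overshoot 20 dB → 20/20 = 1 dB → -21 dBV.
Stage 2: -21 dBV is at or below the 3 dBV threshold — no compression; output -21 dBV.
Stage 3: -21 dBV ≤ -0.8 dBV, so stage 3 doesn't engage; output -21 dBV.

-21 dBV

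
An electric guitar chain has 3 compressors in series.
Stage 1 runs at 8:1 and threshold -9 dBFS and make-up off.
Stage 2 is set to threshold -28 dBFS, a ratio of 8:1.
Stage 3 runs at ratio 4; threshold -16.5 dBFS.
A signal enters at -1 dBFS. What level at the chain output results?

Stage 1: overshoot 8 dB → 8/8 = 1 dB → -8 dBFS.
Stage 2: 20 dB above -28 dBFS, reduced 8:1 to 2.5 dB above → -25.5 dBFS.
Stage 3: below threshold (-25.5 ≤ -16.5); passes unchanged; output -25.5 dBFS.

-25.5 dBFS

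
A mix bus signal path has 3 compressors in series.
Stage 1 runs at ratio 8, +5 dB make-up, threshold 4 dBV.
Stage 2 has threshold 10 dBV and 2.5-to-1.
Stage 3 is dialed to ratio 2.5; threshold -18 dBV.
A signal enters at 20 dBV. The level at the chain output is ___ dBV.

Stage 1: 20 dBV is 16 dB over 4 dBV; at 8:1 that becomes 2 dB over, giving 6 dBV; +5 dB make-up → 11 dBV.
Stage 2: 11 dBV is 1 dB over 10 dBV; at 2.5:1 that becomes 0.4 dB over, giving 10.4 dBV.
Stage 3: 28.4 dB above -18 dBV, reduced 2.5:1 to 11.36 dB above → -6.64 dBV.

-6.64 dBV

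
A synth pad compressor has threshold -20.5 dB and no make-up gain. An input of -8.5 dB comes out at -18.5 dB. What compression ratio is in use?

6:1

Input overshoot = -8.5 − (-20.5) = 12 dB; output overshoot = -18.5 − (-20.5) = 2 dB.
Ratio = 12 / 2 = 6.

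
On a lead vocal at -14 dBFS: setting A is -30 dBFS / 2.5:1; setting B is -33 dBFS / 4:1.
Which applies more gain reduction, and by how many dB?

B, by 4.65 dB

A: GR = 16 − 16/2.5 = 9.6 dB.
B: GR = 19 − 19/4 = 14.25 dB.
B applies 4.65 dB more gain reduction.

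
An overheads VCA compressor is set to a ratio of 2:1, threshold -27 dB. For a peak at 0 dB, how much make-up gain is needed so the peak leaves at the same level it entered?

13.5 dB

Without make-up, output = threshold + overshoot/2 = -27 + 13.5 = -13.5 dB.
Gap to target: 13.5 dB.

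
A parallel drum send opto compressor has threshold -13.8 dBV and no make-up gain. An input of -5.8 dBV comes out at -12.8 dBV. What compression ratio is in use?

8:1

Input overshoot = -5.8 − (-13.8) = 8 dB; output overshoot = -12.8 − (-13.8) = 1 dB.
Ratio = 8 / 1 = 8.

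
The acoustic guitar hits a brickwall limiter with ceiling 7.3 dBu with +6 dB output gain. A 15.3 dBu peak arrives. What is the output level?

13.3 dBu

A brickwall limiter is an ∞:1 compressor: any input above the ceiling is clamped to 7.3 dBu.
Output gain then adds 6 dB: 7.3 + 6 = 13.3 dBu.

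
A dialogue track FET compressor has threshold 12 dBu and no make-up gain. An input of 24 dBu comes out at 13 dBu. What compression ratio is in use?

12:1

Input overshoot = 24 − 12 = 12 dB; output overshoot = 13 − 12 = 1 dB.
Ratio = 12 / 1 = 12.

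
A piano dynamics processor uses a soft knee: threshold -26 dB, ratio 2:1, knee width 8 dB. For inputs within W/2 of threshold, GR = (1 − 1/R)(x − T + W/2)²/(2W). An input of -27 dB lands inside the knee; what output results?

-27.28125 dB

x − T + W/2 = -27 − (-26) + 4 = 3.
GR = (1 − 1/2) × 3² / 16 = 0.5 × 9 / 16 = 0.28125 dB.
Output = -27 − 0.28125 = -27.28125 dB.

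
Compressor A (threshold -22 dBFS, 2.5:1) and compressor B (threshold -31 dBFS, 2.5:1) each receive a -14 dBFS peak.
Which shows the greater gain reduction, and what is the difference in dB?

B, by 5.4 dB

A: overshoot 8 dB → output overshoot 3.2 dB → GR 4.8 dB.
B: overshoot 17 dB → output overshoot 6.8 dB → GR 10.2 dB.
Difference: 5.4 dB in favour of B.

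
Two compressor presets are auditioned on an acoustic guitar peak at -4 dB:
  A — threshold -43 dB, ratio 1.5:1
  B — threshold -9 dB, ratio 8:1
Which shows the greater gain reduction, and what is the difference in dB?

A: overshoot 39 dB → output overshoot 26 dB → GR 13 dB.
B: overshoot 5 dB → output overshoot 0.625 dB → GR 4.375 dB.
A applies 8.625 dB more gain reduction.

A, by 8.625 dB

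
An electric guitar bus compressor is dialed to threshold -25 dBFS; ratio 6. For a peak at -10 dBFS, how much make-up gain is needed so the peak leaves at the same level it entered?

The peak compresses to -25 + 15/6 = -22.5 dBFS.
To reach -10 dBFS requires -10 − (-22.5) = 12.5 dB of make-up.

12.5 dB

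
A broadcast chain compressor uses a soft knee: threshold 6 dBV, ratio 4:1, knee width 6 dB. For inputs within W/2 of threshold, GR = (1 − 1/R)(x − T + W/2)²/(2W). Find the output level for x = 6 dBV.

5.4375 dBV

x − T + W/2 = 6 − 6 + 3 = 3.
GR = (1 − 1/4) × 3² / 12 = 0.75 × 9 / 12 = 0.5625 dB.
Output = 6 − 0.5625 = 5.4375 dBV.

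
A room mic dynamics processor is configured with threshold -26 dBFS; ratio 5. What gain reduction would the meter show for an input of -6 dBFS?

16 dB

-6 dBFS exceeds the threshold by 20 dB.
At 5:1, output sits 20/5 = 4 dB above threshold.
GR = overshoot in − overshoot out = 20 − 4 = 16 dB.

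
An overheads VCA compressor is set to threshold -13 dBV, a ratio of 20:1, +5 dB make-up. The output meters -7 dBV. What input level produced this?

7 dBV

Remove make-up: -7 − 5 = -12 dBV.
That's 1 dB above the -13 dBV threshold.
Undo the ratio: input overshoot = 1 × 20 = 20 dB, giving input = 7 dBV.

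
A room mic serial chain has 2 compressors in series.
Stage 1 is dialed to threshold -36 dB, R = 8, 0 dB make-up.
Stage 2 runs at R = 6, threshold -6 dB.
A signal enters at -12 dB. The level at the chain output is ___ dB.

-33 dB

Stage 1: 24 dB above -36 dB, reduced 8:1 to 3 dB above → -33 dB.
Stage 2: -33 dB ≤ -6 dB, so stage 2 doesn't engage; output -33 dB.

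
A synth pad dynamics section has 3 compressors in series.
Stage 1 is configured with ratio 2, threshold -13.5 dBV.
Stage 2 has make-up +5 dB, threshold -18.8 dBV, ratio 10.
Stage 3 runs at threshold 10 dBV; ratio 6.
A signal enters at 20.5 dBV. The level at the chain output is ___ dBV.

Stage 1: overshoot 34 dB → 34/2 = 17 dB → 3.5 dBV.
Stage 2: 3.5 dBV is 22.3 dB over -18.8 dBV; at 10:1 that becomes 2.23 dB over, giving -16.57 dBV; +5 dB make-up → -11.57 dBV.
Stage 3: below threshold (-11.57 ≤ 10); passes unchanged; output -11.57 dBV.

-11.57 dBV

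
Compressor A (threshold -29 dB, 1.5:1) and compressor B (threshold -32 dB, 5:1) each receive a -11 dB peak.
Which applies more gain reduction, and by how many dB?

A: 18 dB over, compressed to 12 dB over, so 6 dB of GR.
B: 21 dB over, compressed to 4.2 dB over, so 16.8 dB of GR.
B reduces 10.8 dB more.

B, by 10.8 dB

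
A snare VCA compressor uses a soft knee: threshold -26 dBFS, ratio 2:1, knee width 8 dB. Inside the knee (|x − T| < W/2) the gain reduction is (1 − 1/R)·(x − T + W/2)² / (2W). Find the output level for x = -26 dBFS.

-26.5 dBFS

x − T + W/2 = -26 − (-26) + 4 = 4.
GR = (1 − 1/2) × 4² / 16 = 0.5 × 16 / 16 = 0.5 dB.
Output = -26 − 0.5 = -26.5 dBFS.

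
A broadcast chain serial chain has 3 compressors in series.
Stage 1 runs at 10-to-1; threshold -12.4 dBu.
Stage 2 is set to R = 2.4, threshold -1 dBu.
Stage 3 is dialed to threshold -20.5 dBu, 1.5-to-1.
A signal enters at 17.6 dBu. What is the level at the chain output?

Stage 1: 30 dB above -12.4 dBu, reduced 10:1 to 3 dB above → -9.4 dBu.
Stage 2: below threshold (-9.4 ≤ -1); passes unchanged; output -9.4 dBu.
Stage 3: overshoot 11.1 dB → 11.1/1.5 = 7.4 dB → -13.1 dBu.

-13.1 dBu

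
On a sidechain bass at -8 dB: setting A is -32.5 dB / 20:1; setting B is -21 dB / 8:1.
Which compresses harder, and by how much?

A, by 11.9 dB

A: GR = 24.5 − 24.5/20 = 23.275 dB.
B: GR = 13 − 13/8 = 11.375 dB.
A applies 11.9 dB more gain reduction.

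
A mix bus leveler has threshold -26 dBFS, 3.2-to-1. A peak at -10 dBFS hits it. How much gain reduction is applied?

11 dB

Overshoot = -10 − (-26) = 16 dB.
After 3.2:1 compression the overshoot becomes 16/3.2 = 5 dB.
Gain reduction = 16 − 5 = 11 dB.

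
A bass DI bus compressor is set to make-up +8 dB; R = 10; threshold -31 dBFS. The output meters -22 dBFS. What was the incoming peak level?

-21 dBFS

Remove make-up: -22 − 8 = -30 dBFS.
The compressed level sits -30 − (-31) = 1 dB over threshold.
Input overshoot = R × output overshoot = 10 dB → input = -31 + 10 = -21 dBFS.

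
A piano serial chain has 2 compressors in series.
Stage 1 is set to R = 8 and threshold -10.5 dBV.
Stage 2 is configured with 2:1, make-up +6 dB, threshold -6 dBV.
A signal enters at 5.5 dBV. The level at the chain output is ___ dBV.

Stage 1: overshoot 16 dB → 16/8 = 2 dB → -8.5 dBV.
Stage 2: -8.5 dBV ≤ -6 dBV, so stage 2 doesn't engage; make-up brings it to -2.5 dBV.

-2.5 dBV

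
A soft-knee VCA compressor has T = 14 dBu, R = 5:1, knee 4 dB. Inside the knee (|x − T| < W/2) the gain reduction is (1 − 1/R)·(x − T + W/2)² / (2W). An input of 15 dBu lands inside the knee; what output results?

x − T + W/2 = 15 − 14 + 2 = 3.
GR = (1 − 1/5) × 3² / 8 = 0.8 × 9 / 8 = 0.9 dB.
Output = 15 − 0.9 = 14.1 dBu.

14.1 dBu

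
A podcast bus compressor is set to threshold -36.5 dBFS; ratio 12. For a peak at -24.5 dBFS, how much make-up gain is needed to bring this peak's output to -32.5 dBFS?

Overshoot 12 dB → 12/12 = 1 dB after compression, so the compressed level is -36.5 + 1 = -35.5 dBFS.
Make-up = target − compressed = -32.5 − (-35.5) = 3 dB.

3 dB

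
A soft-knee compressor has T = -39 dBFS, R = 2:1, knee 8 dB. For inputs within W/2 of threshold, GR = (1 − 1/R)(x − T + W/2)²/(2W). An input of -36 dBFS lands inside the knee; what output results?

-37.53125 dBFS

x − T + W/2 = -36 − (-39) + 4 = 7.
GR = (1 − 1/2) × 7² / 16 = 0.5 × 49 / 16 = 1.53125 dB.
Output = -36 − 1.53125 = -37.53125 dBFS.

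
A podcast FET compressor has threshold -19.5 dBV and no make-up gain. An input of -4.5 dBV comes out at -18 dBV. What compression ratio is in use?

Input overshoot = -4.5 − (-19.5) = 15 dB; output overshoot = -18 − (-19.5) = 1.5 dB.
Ratio = 15 / 1.5 = 10.

10:1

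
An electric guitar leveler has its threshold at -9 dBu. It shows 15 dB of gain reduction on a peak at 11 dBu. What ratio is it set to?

4:1

Input overshoot = 11 − (-9) = 20 dB.
Output overshoot = 20 − 15 = 5 dB.
Ratio = input overshoot / output overshoot = 20 / 5 = 4.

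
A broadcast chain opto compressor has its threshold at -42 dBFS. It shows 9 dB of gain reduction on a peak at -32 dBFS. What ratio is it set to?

10:1

Input overshoot = -32 − (-42) = 10 dB.
Output overshoot = 10 − 9 = 1 dB.
Ratio = input overshoot / output overshoot = 10 / 1 = 10.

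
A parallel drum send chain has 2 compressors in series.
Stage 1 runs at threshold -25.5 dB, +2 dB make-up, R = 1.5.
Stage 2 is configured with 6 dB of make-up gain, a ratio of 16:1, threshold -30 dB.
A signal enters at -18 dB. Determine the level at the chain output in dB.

Stage 1: overshoot 7.5 dB → 7.5/1.5 = 5 dB → -20.5 dB; +2 dB make-up → -18.5 dB.
Stage 2: -18.5 dB is 11.5 dB over -30 dB; at 16:1 that becomes 0.71875 dB over, giving -29.28125 dB; +6 dB make-up → -23.28125 dB.

-23.28125 dB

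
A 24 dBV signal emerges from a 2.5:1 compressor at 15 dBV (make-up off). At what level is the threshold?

Input is 15 dB above T (since output overshoot × R = input overshoot: (15 − T)·2.5 = 24 − T gives T = 9 dBV).
Check: 9 + (24 − 9)/2.5 = 9 + 6 = 15 dBV. ✓

9 dBV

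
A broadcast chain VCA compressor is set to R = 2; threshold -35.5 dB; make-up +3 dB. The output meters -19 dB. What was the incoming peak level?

-8.5 dB

Stripping the +3 dB make-up gives -22 dB at the gain stage.
That's 13.5 dB above the -35.5 dB threshold.
Undo the ratio: input overshoot = 13.5 × 2 = 27 dB, giving input = -8.5 dB.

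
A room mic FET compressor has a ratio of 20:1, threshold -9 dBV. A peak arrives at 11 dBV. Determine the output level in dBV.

-8 dBV

The input is 20 dB above the -9 dBV threshold.
20:1 compression reduces that to 20/20 = 1 dB over.
So the level is -9 + 1 = -8 dBV.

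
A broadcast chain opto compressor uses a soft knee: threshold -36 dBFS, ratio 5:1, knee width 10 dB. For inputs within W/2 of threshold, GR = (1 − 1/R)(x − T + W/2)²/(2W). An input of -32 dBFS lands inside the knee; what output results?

x − T + W/2 = -32 − (-36) + 5 = 9.
GR = (1 − 1/5) × 9² / 20 = 0.8 × 81 / 20 = 3.24 dB.
Output = -32 − 3.24 = -35.24 dBFS.

-35.24 dBFS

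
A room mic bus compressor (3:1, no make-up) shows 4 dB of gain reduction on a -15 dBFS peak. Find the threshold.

Gain reduction = -15 − (-19) = 4 dB; output overshoot = GR / (R − 1) = 4 / 2 = 2 dB.
Threshold = output − output overshoot = -19 − 2 = -21 dBFS.

-21 dBFS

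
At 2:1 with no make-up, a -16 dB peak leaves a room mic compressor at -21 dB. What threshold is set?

-26 dB

Let T be the threshold. Output overshoot = (input overshoot)/R, so -21 − T = (-16 − T)/2.
2·(-21 − T) = -16 − T → 1·T = -42 − (-16) = -26.
T = -26/1 = -26 dB.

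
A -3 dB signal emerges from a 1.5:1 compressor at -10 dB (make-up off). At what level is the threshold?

Input is 21 dB above T (since output overshoot × R = input overshoot: (-10 − T)·1.5 = -3 − T gives T = -24 dB).
Check: -24 + (-3 − (-24))/1.5 = -24 + 14 = -10 dB. ✓

-24 dB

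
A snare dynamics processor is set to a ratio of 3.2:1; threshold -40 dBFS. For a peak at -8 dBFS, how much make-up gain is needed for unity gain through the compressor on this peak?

22 dB

Overshoot 32 dB → 32/3.2 = 10 dB after compression, so the compressed level is -40 + 10 = -30 dBFS.
Make-up = target − compressed = -8 − (-30) = 22 dB.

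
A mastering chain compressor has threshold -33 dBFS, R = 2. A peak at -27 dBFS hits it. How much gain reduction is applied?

3 dB

-27 dBFS exceeds the threshold by 6 dB.
At 2:1, output sits 6/2 = 3 dB above threshold.
So the signal is attenuated by 6 − 3 = 3 dB.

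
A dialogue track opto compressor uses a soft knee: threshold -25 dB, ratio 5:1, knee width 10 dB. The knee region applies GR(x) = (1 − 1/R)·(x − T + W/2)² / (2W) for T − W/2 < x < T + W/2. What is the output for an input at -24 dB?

x − T + W/2 = -24 − (-25) + 5 = 6.
GR = (1 − 1/5) × 6² / 20 = 0.8 × 36 / 20 = 1.44 dB.
Output = -24 − 1.44 = -25.44 dB.

-25.44 dB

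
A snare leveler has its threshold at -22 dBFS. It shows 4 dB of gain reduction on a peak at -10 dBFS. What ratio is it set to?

1.5:1

Input overshoot = -10 − (-22) = 12 dB.
Output overshoot = 12 − 4 = 8 dB.
Ratio = input overshoot / output overshoot = 12 / 8 = 1.5.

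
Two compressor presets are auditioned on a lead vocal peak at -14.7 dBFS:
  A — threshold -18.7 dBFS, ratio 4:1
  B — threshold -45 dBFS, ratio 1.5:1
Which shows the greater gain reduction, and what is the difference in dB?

B, by 7.1 dB

A: GR = 4 − 4/4 = 3 dB.
B: GR = 30.3 − 30.3/1.5 = 10.1 dB.
B reduces 7.1 dB more.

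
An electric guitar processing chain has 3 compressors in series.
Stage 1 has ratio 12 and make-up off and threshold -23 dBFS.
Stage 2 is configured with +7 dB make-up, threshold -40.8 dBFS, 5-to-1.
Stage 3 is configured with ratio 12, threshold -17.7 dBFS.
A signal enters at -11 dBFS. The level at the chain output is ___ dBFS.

-30.04 dBFS

Stage 1: -11 dBFS is 12 dB over -23 dBFS; at 12:1 that becomes 1 dB over, giving -22 dBFS.
Stage 2: overshoot 18.8 dB → 18.8/5 = 3.76 dB → -37.04 dBFS; +7 dB make-up → -30.04 dBFS.
Stage 3: below threshold (-30.04 ≤ -17.7); passes unchanged; output -30.04 dBFS.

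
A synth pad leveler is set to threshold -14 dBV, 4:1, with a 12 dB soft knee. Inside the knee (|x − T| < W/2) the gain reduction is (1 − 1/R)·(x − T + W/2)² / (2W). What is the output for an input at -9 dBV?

x − T + W/2 = -9 − (-14) + 6 = 11.
GR = (1 − 1/4) × 11² / 24 = 0.75 × 121 / 24 = 3.78125 dB.
Output = -9 − 3.78125 = -12.78125 dBV.

-12.78125 dBV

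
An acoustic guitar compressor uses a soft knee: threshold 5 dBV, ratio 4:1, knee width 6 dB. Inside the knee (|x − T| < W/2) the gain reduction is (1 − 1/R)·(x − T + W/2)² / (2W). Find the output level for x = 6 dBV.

5 dBV

x − T + W/2 = 6 − 5 + 3 = 4.
GR = (1 − 1/4) × 4² / 12 = 0.75 × 16 / 12 = 1 dB.
Output = 6 − 1 = 5 dBV.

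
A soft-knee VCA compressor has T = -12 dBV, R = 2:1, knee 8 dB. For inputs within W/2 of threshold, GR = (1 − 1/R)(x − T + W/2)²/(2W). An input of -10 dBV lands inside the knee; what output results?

x − T + W/2 = -10 − (-12) + 4 = 6.
GR = (1 − 1/2) × 6² / 16 = 0.5 × 36 / 16 = 1.125 dB.
Output = -10 − 1.125 = -11.125 dBV.

-11.125 dBV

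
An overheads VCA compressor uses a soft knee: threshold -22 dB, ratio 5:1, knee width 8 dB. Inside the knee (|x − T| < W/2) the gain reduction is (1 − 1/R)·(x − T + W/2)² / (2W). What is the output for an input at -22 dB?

-22.8 dB

x − T + W/2 = -22 − (-22) + 4 = 4.
GR = (1 − 1/5) × 4² / 16 = 0.8 × 16 / 16 = 0.8 dB.
Output = -22 − 0.8 = -22.8 dB.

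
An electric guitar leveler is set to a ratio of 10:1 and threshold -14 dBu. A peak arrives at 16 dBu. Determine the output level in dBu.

16 dBu sits 30 dB over threshold.
10:1 compression reduces that to 30/10 = 3 dB over.
So the level is -14 + 3 = -11 dBu.

-11 dBu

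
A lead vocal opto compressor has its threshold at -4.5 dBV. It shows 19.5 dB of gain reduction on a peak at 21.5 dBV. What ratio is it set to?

Input overshoot = 21.5 − (-4.5) = 26 dB.
Output overshoot = 26 − 19.5 = 6.5 dB.
Ratio = input overshoot / output overshoot = 26 / 6.5 = 4.

4:1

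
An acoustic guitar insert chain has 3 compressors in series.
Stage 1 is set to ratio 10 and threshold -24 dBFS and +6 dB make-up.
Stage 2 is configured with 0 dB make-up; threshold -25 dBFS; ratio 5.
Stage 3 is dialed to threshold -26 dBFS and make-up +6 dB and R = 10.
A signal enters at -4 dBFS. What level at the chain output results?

-19.72 dBFS

Stage 1: overshoot 20 dB → 20/10 = 2 dB → -22 dBFS; +6 dB make-up → -16 dBFS.
Stage 2: -16 dBFS is 9 dB over -25 dBFS; at 5:1 that becomes 1.8 dB over, giving -23.2 dBFS.
Stage 3: -23.2 dBFS is 2.8 dB over -26 dBFS; at 10:1 that becomes 0.28 dB over, giving -25.72 dBFS; +6 dB make-up → -19.72 dBFS.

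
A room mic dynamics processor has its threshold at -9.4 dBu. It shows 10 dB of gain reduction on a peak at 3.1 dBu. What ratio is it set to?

5:1

Input overshoot = 3.1 − (-9.4) = 12.5 dB.
Output overshoot = 12.5 − 10 = 2.5 dB.
Ratio = input overshoot / output overshoot = 12.5 / 2.5 = 5.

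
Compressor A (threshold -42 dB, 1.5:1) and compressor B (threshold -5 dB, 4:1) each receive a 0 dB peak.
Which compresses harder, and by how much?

A, by 10.25 dB

A: overshoot 42 dB → output overshoot 28 dB → GR 14 dB.
B: overshoot 5 dB → output overshoot 1.25 dB → GR 3.75 dB.
Difference: 10.25 dB in favour of A.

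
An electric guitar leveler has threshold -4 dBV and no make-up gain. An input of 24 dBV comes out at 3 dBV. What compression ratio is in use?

4:1

Input overshoot = 24 − (-4) = 28 dB; output overshoot = 3 − (-4) = 7 dB.
Ratio = 28 / 7 = 4.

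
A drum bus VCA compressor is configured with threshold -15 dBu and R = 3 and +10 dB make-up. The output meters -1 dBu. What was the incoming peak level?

Stripping the +10 dB make-up gives -11 dBu at the gain stage.
Post-compression overshoot = -11 − (-15) = 4 dB.
Before 3:1 compression the overshoot was 4 × 3 = 12 dB, so input = -15 + 12 = -3 dBu.

-3 dBu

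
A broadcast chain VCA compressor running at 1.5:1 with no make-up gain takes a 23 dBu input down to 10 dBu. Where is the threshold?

Gain reduction = 23 − 10 = 13 dB; output overshoot = GR / (R − 1) = 13 / 0.5 = 26 dB.
Threshold = output − output overshoot = 10 − 26 = -16 dBu.

-16 dBu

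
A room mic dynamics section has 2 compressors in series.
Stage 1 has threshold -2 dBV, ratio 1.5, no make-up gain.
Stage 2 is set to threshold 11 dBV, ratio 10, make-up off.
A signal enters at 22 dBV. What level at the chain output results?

11.3 dBV

Stage 1: 22 dBV is 24 dB over -2 dBV; at 1.5:1 that becomes 16 dB over, giving 14 dBV.
Stage 2: 3 dB above 11 dBV, reduced 10:1 to 0.3 dB above → 11.3 dBV.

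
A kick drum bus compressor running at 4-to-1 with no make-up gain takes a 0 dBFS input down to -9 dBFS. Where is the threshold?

-12 dBFS

Gain reduction = 0 − (-9) = 9 dB; output overshoot = GR / (R − 1) = 9 / 3 = 3 dB.
Threshold = output − output overshoot = -9 − 3 = -12 dBFS.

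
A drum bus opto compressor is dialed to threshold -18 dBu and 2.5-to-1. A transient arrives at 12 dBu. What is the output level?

-6 dBu

12 dBu sits 30 dB over threshold.
The 30 dB excess becomes 12 dB after 2.5:1 reduction.
So the level is -18 + 12 = -6 dBu.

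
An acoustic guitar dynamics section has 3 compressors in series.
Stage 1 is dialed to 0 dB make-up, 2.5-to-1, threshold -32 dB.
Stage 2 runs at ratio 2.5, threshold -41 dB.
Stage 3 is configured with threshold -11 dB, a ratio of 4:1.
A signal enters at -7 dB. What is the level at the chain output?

-33.4 dB

Stage 1: 25 dB above -32 dB, reduced 2.5:1 to 10 dB above → -22 dB.
Stage 2: -22 dB is 19 dB over -41 dB; at 2.5:1 that becomes 7.6 dB over, giving -33.4 dB.
Stage 3: -33.4 dB ≤ -11 dB, so stage 3 doesn't engage; output -33.4 dB.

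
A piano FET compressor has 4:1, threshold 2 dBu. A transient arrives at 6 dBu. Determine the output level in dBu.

3 dBu

6 dBu sits 4 dB over threshold.
4:1 compression reduces that to 4/4 = 1 dB over.
So the level is 2 + 1 = 3 dBu.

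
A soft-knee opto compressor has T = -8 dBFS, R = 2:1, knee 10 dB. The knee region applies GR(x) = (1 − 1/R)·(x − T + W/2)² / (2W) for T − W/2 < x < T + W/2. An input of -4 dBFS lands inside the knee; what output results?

-6.025 dBFS

x − T + W/2 = -4 − (-8) + 5 = 9.
GR = (1 − 1/2) × 9² / 20 = 0.5 × 81 / 20 = 2.025 dB.
Output = -4 − 2.025 = -6.025 dBFS.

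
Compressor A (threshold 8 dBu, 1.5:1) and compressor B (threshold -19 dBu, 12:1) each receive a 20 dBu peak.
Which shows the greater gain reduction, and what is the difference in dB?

A: overshoot 12 dB → output overshoot 8 dB → GR 4 dB.
B: overshoot 39 dB → output overshoot 3.25 dB → GR 35.75 dB.
B applies 31.75 dB more gain reduction.

B, by 31.75 dB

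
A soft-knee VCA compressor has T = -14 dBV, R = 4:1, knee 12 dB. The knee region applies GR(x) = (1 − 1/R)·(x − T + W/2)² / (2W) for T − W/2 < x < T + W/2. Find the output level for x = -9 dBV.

-12.78125 dBV

x − T + W/2 = -9 − (-14) + 6 = 11.
GR = (1 − 1/4) × 11² / 24 = 0.75 × 121 / 24 = 3.78125 dB.
Output = -9 − 3.78125 = -12.78125 dBV.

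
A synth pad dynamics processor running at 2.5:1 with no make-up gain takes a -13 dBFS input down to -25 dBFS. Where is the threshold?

-33 dBFS

Gain reduction = -13 − (-25) = 12 dB; output overshoot = GR / (R − 1) = 12 / 1.5 = 8 dB.
Threshold = output − output overshoot = -25 − 8 = -33 dBFS.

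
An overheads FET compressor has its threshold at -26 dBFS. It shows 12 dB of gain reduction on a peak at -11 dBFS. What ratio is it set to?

Input overshoot = -11 − (-26) = 15 dB.
Output overshoot = 15 − 12 = 3 dB.
Ratio = input overshoot / output overshoot = 15 / 3 = 5.

5:1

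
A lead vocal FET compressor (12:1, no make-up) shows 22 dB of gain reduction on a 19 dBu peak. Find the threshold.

-5 dBu

Let T be the threshold. Output overshoot = (input overshoot)/R, so -3 − T = (19 − T)/12.
12·(-3 − T) = 19 − T → 11·T = -36 − 19 = -55.
T = -55/11 = -5 dBu.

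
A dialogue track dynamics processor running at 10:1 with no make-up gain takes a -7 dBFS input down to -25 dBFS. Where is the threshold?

Let T be the threshold. Output overshoot = (input overshoot)/R, so -25 − T = (-7 − T)/10.
10·(-25 − T) = -7 − T → 9·T = -250 − (-7) = -243.
T = -243/9 = -27 dBFS.

-27 dBFS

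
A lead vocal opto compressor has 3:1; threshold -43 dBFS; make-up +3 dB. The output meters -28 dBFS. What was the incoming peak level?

Remove make-up: -28 − 3 = -31 dBFS.
Post-compression overshoot = -31 − (-43) = 12 dB.
Before 3:1 compression the overshoot was 12 × 3 = 36 dB, so input = -43 + 36 = -7 dBFS.

-7 dBFS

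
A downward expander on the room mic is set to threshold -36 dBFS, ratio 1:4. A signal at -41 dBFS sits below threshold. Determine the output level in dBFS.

-56 dBFS

The input is 5 dB below the -36 dBFS threshold.
A 1:4 expander multiplies undershoot by 4: 5 × 4 = 20 dB below threshold.
Output = -36 − 20 = -56 dBFS.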